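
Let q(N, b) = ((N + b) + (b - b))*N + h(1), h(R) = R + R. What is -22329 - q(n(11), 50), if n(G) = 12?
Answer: -23075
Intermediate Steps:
h(R) = 2*R
q(N, b) = 2 + N*(N + b) (q(N, b) = ((N + b) + (b - b))*N + 2*1 = ((N + b) + 0)*N + 2 = (N + b)*N + 2 = N*(N + b) + 2 = 2 + N*(N + b))
-22329 - q(n(11), 50) = -22329 - (2 + 12² + 12*50) = -22329 - (2 + 144 + 600) = -22329 - 1*746 = -22329 - 746 = -23075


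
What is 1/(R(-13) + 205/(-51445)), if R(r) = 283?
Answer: 10289/2911746 ≈ 0.0035336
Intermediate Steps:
1/(R(-13) + 205/(-51445)) = 1/(283 + 205/(-51445)) = 1/(283 + 205*(-1/51445)) = 1/(283 - 41/10289) = 1/(2911746/10289) = 10289/2911746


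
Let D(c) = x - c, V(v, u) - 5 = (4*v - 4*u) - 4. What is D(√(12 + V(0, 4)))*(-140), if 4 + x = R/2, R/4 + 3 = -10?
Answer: 4200 + 140*I*√3 ≈ 4200.0 + 242.49*I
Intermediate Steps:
R = -52 (R = -12 + 4*(-10) = -12 - 40 = -52)
x = -30 (x = -4 - 52/2 = -4 - 52*½ = -4 - 26 = -30)
V(v, u) = 1 - 4*u + 4*v (V(v, u) = 5 + ((4*v - 4*u) - 4) = 5 + ((-4*u + 4*v) - 4) = 5 + (-4 - 4*u + 4*v) = 1 - 4*u + 4*v)
D(c) = -30 - c
D(√(12 + V(0, 4)))*(-140) = (-30 - √(12 + (1 - 4*4 + 4*0)))*(-140) = (-30 - √(12 + (1 - 16 + 0)))*(-140) = (-30 - √(12 - 15))*(-140) = (-30 - √(-3))*(-140) = (-30 - I*√3)*(-140) = 4200 + 140*I*√3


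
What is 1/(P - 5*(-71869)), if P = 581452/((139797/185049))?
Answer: 15533/17536940457 ≈ 8.8573e-7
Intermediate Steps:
P = 11955234572/15533 (P = 581452/((139797*(1/185049))) = 581452/(15533/20561) = 581452*(20561/15533) = 11955234572/15533 ≈ 7.6967e+5)
1/(P - 5*(-71869)) = 1/(11955234572/15533 - 5*(-71869)) = 1/(11955234572/15533 + 359345) = 1/(17536940457/15533) = 15533/17536940457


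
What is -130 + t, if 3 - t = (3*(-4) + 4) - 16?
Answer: -103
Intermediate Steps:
t = 27 (t = 3 - ((3*(-4) + 4) - 16) = 3 - ((-12 + 4) - 16) = 3 - (-8 - 16) = 3 - 1*(-24) = 3 + 24 = 27)
-130 + t = -130 + 27 = -103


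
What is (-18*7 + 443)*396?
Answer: 125532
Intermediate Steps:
(-18*7 + 443)*396 = (-126 + 443)*396 = 317*396 = 125532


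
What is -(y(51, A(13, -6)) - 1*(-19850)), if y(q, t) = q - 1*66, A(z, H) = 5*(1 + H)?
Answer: -19835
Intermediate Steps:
A(z, H) = 5 + 5*H
y(q, t) = -66 + q (y(q, t) = q - 66 = -66 + q)
-(y(51, A(13, -6)) - 1*(-19850)) = -((-66 + 51) - 1*(-19850)) = -(-15 + 19850) = -1*19835 = -19835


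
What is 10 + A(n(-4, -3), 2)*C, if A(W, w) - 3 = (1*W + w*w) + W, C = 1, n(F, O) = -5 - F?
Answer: 15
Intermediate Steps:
A(W, w) = 3 + w² + 2*W (A(W, w) = 3 + ((1*W + w*w) + W) = 3 + ((W + w²) + W) = 3 + (w² + 2*W) = 3 + w² + 2*W)
10 + A(n(-4, -3), 2)*C = 10 + (3 + 2² + 2*(-5 - 1*(-4)))*1 = 10 + (3 + 4 + 2*(-5 + 4))*1 = 10 + (3 + 4 + 2*(-1))*1 = 10 + (3 + 4 - 2)*1 = 10 + 5*1 = 10 + 5 = 15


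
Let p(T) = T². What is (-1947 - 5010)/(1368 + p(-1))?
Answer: -6957/1369 ≈ -5.0818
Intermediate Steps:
(-1947 - 5010)/(1368 + p(-1)) = (-1947 - 5010)/(1368 + (-1)²) = -6957/(1368 + 1) = -6957/1369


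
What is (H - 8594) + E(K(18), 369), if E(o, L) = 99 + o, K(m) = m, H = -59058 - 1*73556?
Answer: -141091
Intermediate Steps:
H = -132614 (H = -59058 - 73556 = -132614)
(H - 8594) + E(K(18), 369) = (-132614 - 8594) + (99 + 18) = -141208 + 117 = -141091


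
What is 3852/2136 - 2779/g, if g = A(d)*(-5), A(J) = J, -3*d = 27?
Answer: -480217/8010 ≈ -59.952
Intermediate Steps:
d = -9 (d = -1/3*27 = -9)
g = 45 (g = -9*(-5) = 45)
3852/2136 - 2779/g = 3852/2136 - 2779/45 = 3852*(1/2136) - 2779*1/45 = 321/178 - 2779/45 = -480217/8010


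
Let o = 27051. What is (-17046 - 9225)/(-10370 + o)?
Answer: -3753/2383 ≈ -1.5749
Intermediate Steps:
(-17046 - 9225)/(-10370 + o) = (-17046 - 9225)/(-10370 + 27051) = -26271/16681 = -26271*1/16681 = -3753/2383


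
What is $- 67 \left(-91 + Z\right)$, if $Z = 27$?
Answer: $4288$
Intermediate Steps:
$- 67 \left(-91 + Z\right) = - 67 \left(-91 + 27\right) = \left(-67\right) \left(-64\right) = 4288$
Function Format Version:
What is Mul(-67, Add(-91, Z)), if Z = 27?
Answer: 4288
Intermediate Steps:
Mul(-67, Add(-91, Z)) = Mul(-67, Add(-91, 27)) = Mul(-67, -64) = 4288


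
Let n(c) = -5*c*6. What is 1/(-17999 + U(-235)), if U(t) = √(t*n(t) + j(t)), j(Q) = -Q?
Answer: -17999/325620516 - I*√1656515/325620516 ≈ -5.5276e-5 - 3.9526e-6*I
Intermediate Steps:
n(c) = -30*c
U(t) = √(-t - 30*t²) (U(t) = √(t*(-30*t) - t) = √(-30*t² - t) = √(-t - 30*t²))
1/(-17999 + U(-235)) = 1/(-17999 + √(-235*(-1 - 30*(-235)))) = 1/(-17999 + √(-235*(-1 + 7050))) = 1/(-17999 + √(-235*7049)) = 1/(-17999 + √(-1656515)) = 1/(-17999 + I*√1656515)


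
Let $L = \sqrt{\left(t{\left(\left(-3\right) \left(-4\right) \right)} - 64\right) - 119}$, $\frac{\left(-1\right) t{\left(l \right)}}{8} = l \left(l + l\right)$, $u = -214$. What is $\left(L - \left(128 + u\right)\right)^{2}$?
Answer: $\left(86 + i \sqrt{2487}\right)^{2} \approx 4909.0 + 8577.6 i$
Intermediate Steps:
$t{\left(l \right)} = - 16 l^{2}$ ($t{\left(l \right)} = - 8 l \left(l + l\right) = - 8 l 2 l = - 8 \cdot 2 l^{2} = - 16 l^{2}$)
$L = i \sqrt{2487}$ ($L = \sqrt{\left(- 16 \left(\left(-3\right) \left(-4\right)\right)^{2} - 64\right) - 119} = \sqrt{\left(- 16 \cdot 12^{2} - 64\right) - 119} = \sqrt{\left(\left(-16\right) 144 - 64\right) - 119} = \sqrt{\left(-2304 - 64\right) - 119} = \sqrt{-2368 - 119} = \sqrt{-2487} = i \sqrt{2487} \approx 49.87 i$)
$\left(L - \left(128 + u\right)\right)^{2} = \left(i \sqrt{2487} - -86\right)^{2} = \left(i \sqrt{2487} + \left(-128 + 214\right)\right)^{2} = \left(i \sqrt{2487} + 86\right)^{2} = \left(86 + i \sqrt{2487}\right)^{2}$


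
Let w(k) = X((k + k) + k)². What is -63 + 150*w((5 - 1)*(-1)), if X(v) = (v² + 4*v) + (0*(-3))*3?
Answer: 1382337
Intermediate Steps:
X(v) = v² + 4*v (X(v) = (v² + 4*v) + 0*3 = (v² + 4*v) + 0 = v² + 4*v)
w(k) = 9*k²*(4 + 3*k)² (w(k) = (((k + k) + k)*(4 + ((k + k) + k)))² = ((2*k + k)*(4 + (2*k + k)))² = ((3*k)*(4 + 3*k))² = (3*k*(4 + 3*k))² = 9*k²*(4 + 3*k)²)
-63 + 150*w((5 - 1)*(-1)) = -63 + 150*(9*((5 - 1)*(-1))²*(4 + 3*((5 - 1)*(-1)))²) = -63 + 150*(9*(4*(-1))²*(4 + 3*(4*(-1)))²) = -63 + 150*(9*(-4)²*(4 + 3*(-4))²) = -63 + 150*(9*16*(4 - 12)²) = -63 + 150*(9*16*(-8)²) = -63 + 150*(9*16*64) = -63 + 150*9216 = -63 + 1382400 = 1382337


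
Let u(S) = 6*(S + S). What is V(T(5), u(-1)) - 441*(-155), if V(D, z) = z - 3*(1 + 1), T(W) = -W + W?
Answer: 68337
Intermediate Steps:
T(W) = 0
u(S) = 12*S (u(S) = 6*(2*S) = 12*S)
V(D, z) = -6 + z (V(D, z) = z - 3*2 = z - 6 = -6 + z)
V(T(5), u(-1)) - 441*(-155) = (-6 + 12*(-1)) - 441*(-155) = (-6 - 12) + 68355 = -18 + 68355 = 68337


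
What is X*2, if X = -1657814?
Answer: -3315628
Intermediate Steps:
X*2 = -1657814*2 = -3315628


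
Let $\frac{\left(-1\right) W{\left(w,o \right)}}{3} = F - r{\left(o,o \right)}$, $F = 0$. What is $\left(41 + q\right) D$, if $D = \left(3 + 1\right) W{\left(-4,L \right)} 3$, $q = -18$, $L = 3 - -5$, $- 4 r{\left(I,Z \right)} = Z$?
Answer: $-1656$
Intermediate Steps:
$r{\left(I,Z \right)} = - \frac{Z}{4}$
$L = 8$ ($L = 3 + 5 = 8$)
$W{\left(w,o \right)} = - \frac{3 o}{4}$ ($W{\left(w,o \right)} = - 3 \left(0 - - \frac{o}{4}\right) = - 3 \left(0 + \frac{o}{4}\right) = - 3 \frac{o}{4} = - \frac{3 o}{4}$)
$D = -72$ ($D = \left(3 + 1\right) \left(\left(- \frac{3}{4}\right) 8\right) 3 = 4 \left(-6\right) 3 = \left(-24\right) 3 = -72$)
$\left(41 + q\right) D = \left(41 - 18\right) \left(-72\right) = 23 \left(-72\right) = -1656$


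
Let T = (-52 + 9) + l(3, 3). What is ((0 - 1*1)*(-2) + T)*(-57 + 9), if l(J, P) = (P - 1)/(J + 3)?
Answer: 1952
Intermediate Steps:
l(J, P) = (-1 + P)/(3 + J)
T = -128/3 (T = (-52 + 9) + (-1 + 3)/(3 + 3) = -43 + 2/6 = -43 + (⅙)*2 = -43 + ⅓ = -128/3 ≈ -42.667)
((0 - 1*1)*(-2) + T)*(-57 + 9) = ((0 - 1*1)*(-2) - 128/3)*(-57 + 9) = ((0 - 1)*(-2) - 128/3)*(-48) = (-1*(-2) - 128/3)*(-48) = (2 - 128/3)*(-48) = -122/3*(-48) = 1952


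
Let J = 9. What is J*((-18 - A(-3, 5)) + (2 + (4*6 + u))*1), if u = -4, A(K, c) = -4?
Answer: 72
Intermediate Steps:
J*((-18 - A(-3, 5)) + (2 + (4*6 + u))*1) = 9*((-18 - 1*(-4)) + (2 + (4*6 - 4))*1) = 9*((-18 + 4) + (2 + (24 - 4))*1) = 9*(-14 + (2 + 20)*1) = 9*(-14 + 22*1) = 9*(-14 + 22) = 9*8 = 72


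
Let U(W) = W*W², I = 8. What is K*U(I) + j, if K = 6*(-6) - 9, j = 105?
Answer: -22935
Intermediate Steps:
U(W) = W³
K = -45 (K = -36 - 9 = -45)
K*U(I) + j = -45*8³ + 105 = -45*512 + 105 = -23040 + 105 = -22935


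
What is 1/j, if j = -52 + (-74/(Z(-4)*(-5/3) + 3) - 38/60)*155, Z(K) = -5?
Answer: -102/118547 ≈ -0.00086042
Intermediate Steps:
j = -118547/102 (j = -52 + (-74/(-(-25)/3 + 3) - 38/60)*155 = -52 + (-74/(-(-25)/3 + 3) - 38*1/60)*155 = -52 + (-74/(-5*(-5/3) + 3) - 19/30)*155 = -52 + (-74/(25/3 + 3) - 19/30)*155 = -52 + (-74/34/3 - 19/30)*155 = -52 + (-74*3/34 - 19/30)*155 = -52 + (-111/17 - 19/30)*155 = -52 - 3653/510*155 = -52 - 113243/102 = -118547/102 ≈ -1162.2)
1/j = 1/(-118547/102) = -102/118547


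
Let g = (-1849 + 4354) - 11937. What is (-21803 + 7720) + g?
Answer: -23515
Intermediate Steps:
g = -9432 (g = 2505 - 11937 = -9432)
(-21803 + 7720) + g = (-21803 + 7720) - 9432 = -14083 - 9432 = -23515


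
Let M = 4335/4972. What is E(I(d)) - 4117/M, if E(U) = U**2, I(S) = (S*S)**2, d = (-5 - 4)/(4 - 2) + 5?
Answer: -5240245009/1109760 ≈ -4722.0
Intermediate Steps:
M = 4335/4972 (M = 4335*(1/4972) = 4335/4972 ≈ 0.87188)
d = 1/2 (d = -9/2 + 5 = 1/2 ≈ 0.50000)
I(S) = S**4 (I(S) = (S**2)**2 = S**4)
E(I(d)) - 4117/M = ((1/2)**4)**2 - 4117/4335/4972 = (1/16)**2 - 4117*4972/4335 = 1/256 - 1*20469724/4335 = 1/256 - 20469724/4335 = -5240245009/1109760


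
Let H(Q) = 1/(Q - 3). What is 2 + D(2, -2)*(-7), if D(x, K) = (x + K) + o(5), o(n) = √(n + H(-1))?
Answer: 2 - 7*√19/2 ≈ -13.256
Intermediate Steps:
H(Q) = 1/(-3 + Q)
o(n) = √(-¼ + n) (o(n) = √(n + 1/(-3 - 1)) = √(n + 1/(-4)) = √(n - ¼) = √(-¼ + n))
D(x, K) = K + x + √19/2 (D(x, K) = (x + K) + √(-1 + 4*5)/2 = (K + x) + √(-1 + 20)/2 = (K + x) + √19/2 = K + x + √19/2)
2 + D(2, -2)*(-7) = 2 + (-2 + 2 + √19/2)*(-7) = 2 + (√19/2)*(-7) = 2 - 7*√19/2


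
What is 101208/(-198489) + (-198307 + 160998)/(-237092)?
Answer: -5530060345/15686717996 ≈ -0.35253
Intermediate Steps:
101208/(-198489) + (-198307 + 160998)/(-237092) = 101208*(-1/198489) - 37309*(-1/237092) = -33736/66163 + 37309/237092 = -5530060345/15686717996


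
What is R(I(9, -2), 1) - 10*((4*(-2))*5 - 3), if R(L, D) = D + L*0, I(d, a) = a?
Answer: 431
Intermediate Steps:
R(L, D) = D (R(L, D) = D + 0 = D)
R(I(9, -2), 1) - 10*((4*(-2))*5 - 3) = 1 - 10*((4*(-2))*5 - 3) = 1 - 10*(-8*5 - 3) = 1 - 10*(-40 - 3) = 1 - 10*(-43) = 1 - 1*(-430) = 1 + 430 = 431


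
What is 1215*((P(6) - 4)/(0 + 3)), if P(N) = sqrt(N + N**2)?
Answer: -1620 + 405*sqrt(42) ≈ 1004.7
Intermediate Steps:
1215*((P(6) - 4)/(0 + 3)) = 1215*((sqrt(6*(1 + 6)) - 4)/(0 + 3)) = 1215*((sqrt(6*7) - 4)/3) = 1215*((sqrt(42) - 4)*(1/3)) = 1215*((-4 + sqrt(42))*(1/3)) = 1215*(-4/3 + sqrt(42)/3) = -1620 + 405*sqrt(42)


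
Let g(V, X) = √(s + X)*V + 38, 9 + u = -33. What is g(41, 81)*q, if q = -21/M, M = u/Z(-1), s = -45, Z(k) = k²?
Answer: 142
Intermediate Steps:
u = -42 (u = -9 - 33 = -42)
g(V, X) = 38 + V*√(-45 + X) (g(V, X) = √(-45 + X)*V + 38 = V*√(-45 + X) + 38 = 38 + V*√(-45 + X))
M = -42 (M = -42/((-1)²) = -42/1 = -42*1 = -42)
q = ½ (q = -21/(-42) = -21*(-1/42) = ½ ≈ 0.50000)
g(41, 81)*q = (38 + 41*√(-45 + 81))*(½) = (38 + 41*√36)*(½) = (38 + 41*6)*(½) = (38 + 246)*(½) = 284*(½) = 142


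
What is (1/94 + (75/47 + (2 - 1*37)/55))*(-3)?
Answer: -3009/1034 ≈ -2.9101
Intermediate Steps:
(1/94 + (75/47 + (2 - 1*37)/55))*(-3) = (1/94 + (75*(1/47) + (2 - 37)*(1/55)))*(-3) = (1/94 + (75/47 - 35*1/55))*(-3) = (1/94 + (75/47 - 7/11))*(-3) = (1/94 + 496/517)*(-3) = (1003/1034)*(-3) = -3009/1034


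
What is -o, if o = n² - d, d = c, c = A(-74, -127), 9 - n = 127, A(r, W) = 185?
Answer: -13739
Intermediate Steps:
n = -118 (n = 9 - 1*127 = 9 - 127 = -118)
c = 185
d = 185
o = 13739 (o = (-118)² - 1*185 = 13924 - 185 = 13739)
-o = -1*13739 = -13739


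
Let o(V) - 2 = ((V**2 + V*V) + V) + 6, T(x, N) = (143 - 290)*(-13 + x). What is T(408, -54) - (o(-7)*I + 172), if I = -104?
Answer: -47941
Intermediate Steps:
T(x, N) = 1911 - 147*x (T(x, N) = -147*(-13 + x) = 1911 - 147*x)
o(V) = 8 + V + 2*V**2 (o(V) = 2 + (((V**2 + V*V) + V) + 6) = 2 + (((V**2 + V**2) + V) + 6) = 2 + ((2*V**2 + V) + 6) = 2 + ((V + 2*V**2) + 6) = 2 + (6 + V + 2*V**2) = 8 + V + 2*V**2)
T(408, -54) - (o(-7)*I + 172) = (1911 - 147*408) - ((8 - 7 + 2*(-7)**2)*(-104) + 172) = (1911 - 59976) - ((8 - 7 + 2*49)*(-104) + 172) = -58065 - ((8 - 7 + 98)*(-104) + 172) = -58065 - (99*(-104) + 172) = -58065 - (-10296 + 172) = -58065 - 1*(-10124) = -58065 + 10124 = -47941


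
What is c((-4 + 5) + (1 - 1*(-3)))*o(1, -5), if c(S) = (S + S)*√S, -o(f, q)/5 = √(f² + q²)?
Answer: -50*√130 ≈ -570.09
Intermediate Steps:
o(f, q) = -5*√(f² + q²)
c(S) = 2*S^(3/2) (c(S) = (2*S)*√S = 2*S^(3/2))
c((-4 + 5) + (1 - 1*(-3)))*o(1, -5) = (2*((-4 + 5) + (1 - 1*(-3)))^(3/2))*(-5*√(1² + (-5)²)) = (2*(1 + (1 + 3))^(3/2))*(-5*√(1 + 25)) = (2*(1 + 4)^(3/2))*(-5*√26) = (2*5^(3/2))*(-5*√26) = (2*(5*√5))*(-5*√26) = (10*√5)*(-5*√26) = -50*√130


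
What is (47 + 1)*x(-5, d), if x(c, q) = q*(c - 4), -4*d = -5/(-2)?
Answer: 270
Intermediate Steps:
d = -5/8 (d = -(-5)/(4*(-2)) = -(-5)*(-1)/(4*2) = -1/4*5/2 = -5/8 ≈ -0.62500)
x(c, q) = q*(-4 + c)
(47 + 1)*x(-5, d) = (47 + 1)*(-5*(-4 - 5)/8) = 48*(-5/8*(-9)) = 48*(45/8) = 270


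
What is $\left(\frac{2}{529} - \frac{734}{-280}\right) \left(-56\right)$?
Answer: $- \frac{388846}{2645} \approx -147.01$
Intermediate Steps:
$\left(\frac{2}{529} - \frac{734}{-280}\right) \left(-56\right) = \left(2 \cdot \frac{1}{529} - - \frac{367}{140}\right) \left(-56\right) = \left(\frac{2}{529} + \frac{367}{140}\right) \left(-56\right) = \frac{194423}{74060} \left(-56\right) = - \frac{388846}{2645}$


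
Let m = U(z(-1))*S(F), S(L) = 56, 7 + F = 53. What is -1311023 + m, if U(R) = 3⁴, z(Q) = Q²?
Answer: -1306487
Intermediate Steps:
F = 46 (F = -7 + 53 = 46)
U(R) = 81
m = 4536 (m = 81*56 = 4536)
-1311023 + m = -1311023 + 4536 = -1306487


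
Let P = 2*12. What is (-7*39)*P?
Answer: -6552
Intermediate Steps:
P = 24
(-7*39)*P = -7*39*24 = -273*24 = -6552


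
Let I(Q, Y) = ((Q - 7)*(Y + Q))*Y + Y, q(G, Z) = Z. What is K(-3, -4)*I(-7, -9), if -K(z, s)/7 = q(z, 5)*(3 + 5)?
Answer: 567000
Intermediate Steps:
I(Q, Y) = Y + Y*(-7 + Q)*(Q + Y) (I(Q, Y) = ((-7 + Q)*(Q + Y))*Y + Y = Y*(-7 + Q)*(Q + Y) + Y = Y + Y*(-7 + Q)*(Q + Y))
K(z, s) = -280 (K(z, s) = -35*(3 + 5) = -35*8 = -7*40 = -280)
K(-3, -4)*I(-7, -9) = -(-2520)*(1 + (-7)**2 - 7*(-7) - 7*(-9) - 7*(-9)) = -(-2520)*(1 + 49 + 49 + 63 + 63) = -(-2520)*225 = -280*(-2025) = 567000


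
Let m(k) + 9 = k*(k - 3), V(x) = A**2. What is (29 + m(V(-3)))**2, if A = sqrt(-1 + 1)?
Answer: 400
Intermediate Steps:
A = 0 (A = sqrt(0) = 0)
V(x) = 0 (V(x) = 0**2 = 0)
m(k) = -9 + k*(-3 + k) (m(k) = -9 + k*(k - 3) = -9 + k*(-3 + k))
(29 + m(V(-3)))**2 = (29 + (-9 + 0**2 - 3*0))**2 = (29 + (-9 + 0 + 0))**2 = (29 - 9)**2 = 20**2 = 400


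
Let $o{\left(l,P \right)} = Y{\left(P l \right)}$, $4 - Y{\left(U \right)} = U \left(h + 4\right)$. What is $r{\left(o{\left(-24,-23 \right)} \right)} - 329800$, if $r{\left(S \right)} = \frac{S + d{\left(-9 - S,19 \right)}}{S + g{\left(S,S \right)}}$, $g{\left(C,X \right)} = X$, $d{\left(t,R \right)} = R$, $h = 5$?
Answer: $- \frac{3274249455}{9928} \approx -3.298 \cdot 10^{5}$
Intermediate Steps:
$Y{\left(U \right)} = 4 - 9 U$ ($Y{\left(U \right)} = 4 - U \left(5 + 4\right) = 4 - U 9 = 4 - 9 U$)
$o{\left(l,P \right)} = 4 - 9 P l$
$r{\left(S \right)} = \frac{19 + S}{2 S}$ ($r{\left(S \right)} = \frac{S + 19}{S + S} = \frac{19 + S}{2 S}$)
$r{\left(o{\left(-24,-23 \right)} \right)} - 329800 = \frac{19 + \left(4 - \left(-207\right) \left(-24\right)\right)}{2 \left(4 - \left(-207\right) \left(-24\right)\right)} - 329800 = \frac{19 + \left(4 - 4968\right)}{2 \left(4 - 4968\right)} - 329800 = \frac{19 - 4964}{2 \left(-4964\right)} - 329800 = \frac{1}{2} \left(- \frac{1}{4964}\right) \left(-4945\right) - 329800 = \frac{4945}{9928} - 329800 = - \frac{3274249455}{9928}$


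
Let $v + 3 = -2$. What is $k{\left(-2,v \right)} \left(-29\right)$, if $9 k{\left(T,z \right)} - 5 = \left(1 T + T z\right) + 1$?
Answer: $- \frac{406}{9} \approx -45.111$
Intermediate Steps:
$v = -5$ ($v = -3 - 2 = -5$)
$k{\left(T,z \right)} = \frac{2}{3} + \frac{T}{9} + \frac{T z}{9}$ ($k{\left(T,z \right)} = \frac{5}{9} + \frac{\left(1 T + T z\right) + 1}{9} = \frac{5}{9} + \frac{\left(T + T z\right) + 1}{9} = \frac{5}{9} + \frac{1 + T + T z}{9} = \frac{5}{9} + \left(\frac{1}{9} + \frac{T}{9} + \frac{T z}{9}\right) = \frac{2}{3} + \frac{T}{9} + \frac{T z}{9}$)
$k{\left(-2,v \right)} \left(-29\right) = \left(\frac{2}{3} + \frac{1}{9} \left(-2\right) + \frac{1}{9} \left(-2\right) \left(-5\right)\right) \left(-29\right) = \left(\frac{2}{3} - \frac{2}{9} + \frac{10}{9}\right) \left(-29\right) = \frac{14}{9} \left(-29\right) = - \frac{406}{9}$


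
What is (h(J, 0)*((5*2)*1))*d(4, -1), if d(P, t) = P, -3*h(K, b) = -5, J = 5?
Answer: 200/3 ≈ 66.667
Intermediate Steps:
h(K, b) = 5/3 (h(K, b) = -1/3*(-5) = 5/3)
(h(J, 0)*((5*2)*1))*d(4, -1) = (5*((5*2)*1)/3)*4 = (5*(10*1)/3)*4 = ((5/3)*10)*4 = (50/3)*4 = 200/3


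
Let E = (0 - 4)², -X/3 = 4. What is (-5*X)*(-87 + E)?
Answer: -4260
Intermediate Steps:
X = -12 (X = -3*4 = -12)
E = 16 (E = (-4)² = 16)
(-5*X)*(-87 + E) = (-5*(-12))*(-87 + 16) = 60*(-71) = -4260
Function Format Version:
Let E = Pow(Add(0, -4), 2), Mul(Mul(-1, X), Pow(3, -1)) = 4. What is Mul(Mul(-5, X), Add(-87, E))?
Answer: -4260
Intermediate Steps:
X = -12 (X = Mul(-3, 4) = -12)
E = 16 (E = Pow(-4, 2) = 16)
Mul(Mul(-5, X), Add(-87, E)) = Mul(Mul(-5, -12), Add(-87, 16)) = Mul(60, -71) = -4260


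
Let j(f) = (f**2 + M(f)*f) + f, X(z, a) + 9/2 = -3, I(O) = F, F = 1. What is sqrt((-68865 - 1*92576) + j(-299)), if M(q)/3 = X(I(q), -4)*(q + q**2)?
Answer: sqrt(599361366) ≈ 24482.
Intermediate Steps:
I(O) = 1
X(z, a) = -15/2 (X(z, a) = -9/2 - 3 = -15/2)
M(q) = -45*q/2 - 45*q**2/2 (M(q) = 3*(-15*(q + q**2)/2) = 3*(-15*q/2 - 15*q**2/2) = -45*q/2 - 45*q**2/2)
j(f) = f + f**2 - 45*f**2*(1 + f)/2 (j(f) = (f**2 + (-45*f*(1 + f)/2)*f) + f = (f**2 - 45*f**2*(1 + f)/2) + f = f + f**2 - 45*f**2*(1 + f)/2)
sqrt((-68865 - 1*92576) + j(-299)) = sqrt((-68865 - 1*92576) + (1/2)*(-299)*(2 - 45*(-299)**2 - 43*(-299))) = sqrt((-68865 - 92576) + (1/2)*(-299)*(2 - 45*89401 + 12857)) = sqrt(-161441 + (1/2)*(-299)*(2 - 4023045 + 12857)) = sqrt(-161441 + (1/2)*(-299)*(-4010186)) = sqrt(-161441 + 599522807) = sqrt(599361366)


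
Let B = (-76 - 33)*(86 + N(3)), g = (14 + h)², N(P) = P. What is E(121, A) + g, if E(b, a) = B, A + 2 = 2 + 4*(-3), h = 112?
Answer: 6175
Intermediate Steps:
A = -12 (A = -2 + (2 + 4*(-3)) = -2 + (2 - 12) = -2 - 10 = -12)
g = 15876 (g = (14 + 112)² = 126² = 15876)
B = -9701 (B = (-76 - 33)*(86 + 3) = -109*89 = -9701)
E(b, a) = -9701
E(121, A) + g = -9701 + 15876 = 6175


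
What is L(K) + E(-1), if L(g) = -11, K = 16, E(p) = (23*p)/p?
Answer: 12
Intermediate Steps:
E(p) = 23
L(K) + E(-1) = -11 + 23 = 12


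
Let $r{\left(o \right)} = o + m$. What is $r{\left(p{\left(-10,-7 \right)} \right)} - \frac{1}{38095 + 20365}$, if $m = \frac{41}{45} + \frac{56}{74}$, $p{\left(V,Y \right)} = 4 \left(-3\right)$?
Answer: $- \frac{5436157}{526140} \approx -10.332$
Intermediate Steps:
$p{\left(V,Y \right)} = -12$
$m = \frac{2777}{1665}$ ($m = 41 \cdot \frac{1}{45} + 56 \cdot \frac{1}{74} = \frac{41}{45} + \frac{28}{37} = \frac{2777}{1665} \approx 1.6679$)
$r{\left(o \right)} = \frac{2777}{1665} + o$ ($r{\left(o \right)} = o + \frac{2777}{1665} = \frac{2777}{1665} + o$)
$r{\left(p{\left(-10,-7 \right)} \right)} - \frac{1}{38095 + 20365} = \left(\frac{2777}{1665} - 12\right) - \frac{1}{38095 + 20365} = - \frac{17203}{1665} - \frac{1}{58460} = - \frac{5436157}{526140}$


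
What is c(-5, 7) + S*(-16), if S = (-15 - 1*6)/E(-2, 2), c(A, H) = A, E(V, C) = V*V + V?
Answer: 163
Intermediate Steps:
E(V, C) = V + V² (E(V, C) = V² + V = V + V²)
S = -21/2 (S = (-15 - 1*6)/((-2*(1 - 2))) = (-15 - 6)/((-2*(-1))) = -21/2 ≈ -10.500)
c(-5, 7) + S*(-16) = -5 - 21/2*(-16) = -5 + 168 = 163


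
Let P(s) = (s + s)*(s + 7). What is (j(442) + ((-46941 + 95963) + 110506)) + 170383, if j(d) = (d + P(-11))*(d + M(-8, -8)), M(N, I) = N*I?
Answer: 598091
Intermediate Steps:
M(N, I) = I*N
P(s) = 2*s*(7 + s) (P(s) = (2*s)*(7 + s) = 2*s*(7 + s))
j(d) = (64 + d)*(88 + d) (j(d) = (d + 2*(-11)*(7 - 11))*(d - 8*(-8)) = (d + 2*(-11)*(-4))*(d + 64) = (d + 88)*(64 + d) = (88 + d)*(64 + d) = (64 + d)*(88 + d))
(j(442) + ((-46941 + 95963) + 110506)) + 170383 = ((5632 + 442² + 152*442) + ((-46941 + 95963) + 110506)) + 170383 = ((5632 + 195364 + 67184) + (49022 + 110506)) + 170383 = (268180 + 159528) + 170383 = 427708 + 170383 = 598091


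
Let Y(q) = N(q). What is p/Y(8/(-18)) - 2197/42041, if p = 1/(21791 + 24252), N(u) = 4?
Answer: -404583843/7742775052 ≈ -0.052253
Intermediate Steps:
Y(q) = 4
p = 1/46043 ≈ 2.1719e-5
p/Y(8/(-18)) - 2197/42041 = (1/46043)/4 - 2197/42041 = (1/46043)*(¼) - 2197*1/42041 = 1/184172 - 2197/42041 = -404583843/7742775052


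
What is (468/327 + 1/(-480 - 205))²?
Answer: 11395776001/5574862225 ≈ 2.0441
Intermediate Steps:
(468/327 + 1/(-480 - 205))² = (468*(1/327) + 1/(-685))² = (156/109 - 1/685)² = (106751/74665)² = 11395776001/5574862225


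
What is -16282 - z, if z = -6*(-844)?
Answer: -21346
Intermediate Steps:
z = 5064
-16282 - z = -16282 - 1*5064 = -16282 - 5064 = -21346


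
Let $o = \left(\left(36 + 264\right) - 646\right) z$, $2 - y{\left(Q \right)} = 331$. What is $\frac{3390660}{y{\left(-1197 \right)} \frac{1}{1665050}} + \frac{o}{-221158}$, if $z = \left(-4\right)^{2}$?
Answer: $- \frac{89183834385970904}{5197213} \approx -1.716 \cdot 10^{10}$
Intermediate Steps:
$y{\left(Q \right)} = -329$ ($y{\left(Q \right)} = 2 - 331 = -329$)
$z = 16$
$o = -5536$ ($o = \left(\left(36 + 264\right) - 646\right) 16 = \left(300 - 646\right) 16 = \left(-346\right) 16 = -5536$)
$\frac{3390660}{y{\left(-1197 \right)} \frac{1}{1665050}} + \frac{o}{-221158} = \frac{3390660}{\left(-329\right) \frac{1}{1665050}} - \frac{5536}{-221158} = \frac{3390660}{\left(-329\right) \frac{1}{1665050}} - - \frac{2768}{110579} = \frac{3390660}{- \frac{329}{1665050}} + \frac{2768}{110579} = 3390660 \left(- \frac{1665050}{329}\right) + \frac{2768}{110579} = - \frac{806516919000}{47} + \frac{2768}{110579} = - \frac{89183834385970904}{5197213}$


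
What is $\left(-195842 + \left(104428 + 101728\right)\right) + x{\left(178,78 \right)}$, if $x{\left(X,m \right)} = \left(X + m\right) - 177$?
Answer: $10393$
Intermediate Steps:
$x{\left(X,m \right)} = -177 + X + m$
$\left(-195842 + \left(104428 + 101728\right)\right) + x{\left(178,78 \right)} = \left(-195842 + \left(104428 + 101728\right)\right) + \left(-177 + 178 + 78\right) = \left(-195842 + 206156\right) + 79 = 10314 + 79 = 10393$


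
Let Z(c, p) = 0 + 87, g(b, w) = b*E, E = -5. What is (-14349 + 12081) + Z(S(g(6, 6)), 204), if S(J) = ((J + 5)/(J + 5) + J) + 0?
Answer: -2181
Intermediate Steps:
g(b, w) = -5*b (g(b, w) = b*(-5) = -5*b)
S(J) = 1 + J (S(J) = ((5 + J)/(5 + J) + J) + 0 = (1 + J) + 0 = 1 + J)
Z(c, p) = 87
(-14349 + 12081) + Z(S(g(6, 6)), 204) = (-14349 + 12081) + 87 = -2268 + 87 = -2181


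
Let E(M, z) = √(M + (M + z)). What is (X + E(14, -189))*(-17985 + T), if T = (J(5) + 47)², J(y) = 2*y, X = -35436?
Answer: 522184896 - 14736*I*√161 ≈ 5.2218e+8 - 1.8698e+5*I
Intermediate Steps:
E(M, z) = √(z + 2*M)
T = 3249 (T = (2*5 + 47)² = (10 + 47)² = 57² = 3249)
(X + E(14, -189))*(-17985 + T) = (-35436 + √(-189 + 2*14))*(-17985 + 3249) = (-35436 + √(-189 + 28))*(-14736) = (-35436 + √(-161))*(-14736) = (-35436 + I*√161)*(-14736) = 522184896 - 14736*I*√161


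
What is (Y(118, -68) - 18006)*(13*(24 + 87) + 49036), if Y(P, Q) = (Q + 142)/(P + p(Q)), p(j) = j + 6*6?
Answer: -39081901859/43 ≈ -9.0888e+8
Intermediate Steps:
p(j) = 36 + j (p(j) = j + 36 = 36 + j)
Y(P, Q) = (142 + Q)/(36 + P + Q) (Y(P, Q) = (Q + 142)/(P + (36 + Q)) = (142 + Q)/(36 + P + Q))
(Y(118, -68) - 18006)*(13*(24 + 87) + 49036) = ((142 - 68)/(36 + 118 - 68) - 18006)*(13*(24 + 87) + 49036) = (74/86 - 18006)*(13*111 + 49036) = ((1/86)*74 - 18006)*(1443 + 49036) = (37/43 - 18006)*50479 = -774221/43*50479 = -39081901859/43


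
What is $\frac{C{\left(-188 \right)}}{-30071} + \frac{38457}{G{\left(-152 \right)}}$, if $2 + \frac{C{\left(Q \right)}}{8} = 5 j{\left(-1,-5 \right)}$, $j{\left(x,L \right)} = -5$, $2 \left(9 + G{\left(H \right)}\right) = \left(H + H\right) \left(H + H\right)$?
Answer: $\frac{1166419431}{1389250129} \approx 0.8396$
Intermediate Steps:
$G{\left(H \right)} = -9 + 2 H^{2}$ ($G{\left(H \right)} = -9 + \frac{\left(H + H\right) \left(H + H\right)}{2} = -9 + \frac{2 H 2 H}{2} = -9 + \frac{4 H^{2}}{2} = -9 + 2 H^{2}$)
$C{\left(Q \right)} = -216$ ($C{\left(Q \right)} = -16 + 8 \cdot 5 \left(-5\right) = -16 + 8 \left(-25\right) = -16 - 200 = -216$)
$\frac{C{\left(-188 \right)}}{-30071} + \frac{38457}{G{\left(-152 \right)}} = - \frac{216}{-30071} + \frac{38457}{-9 + 2 \left(-152\right)^{2}} = \left(-216\right) \left(- \frac{1}{30071}\right) + \frac{38457}{-9 + 2 \cdot 23104} = \frac{216}{30071} + \frac{38457}{-9 + 46208} = \frac{216}{30071} + \frac{38457}{46199} = \frac{1166419431}{1389250129}$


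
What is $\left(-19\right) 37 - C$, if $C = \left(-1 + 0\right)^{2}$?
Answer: $-704$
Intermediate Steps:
$C = 1$ ($C = \left(-1\right)^{2} = 1$)
$\left(-19\right) 37 - C = \left(-19\right) 37 - 1 = -703 - 1 = -704$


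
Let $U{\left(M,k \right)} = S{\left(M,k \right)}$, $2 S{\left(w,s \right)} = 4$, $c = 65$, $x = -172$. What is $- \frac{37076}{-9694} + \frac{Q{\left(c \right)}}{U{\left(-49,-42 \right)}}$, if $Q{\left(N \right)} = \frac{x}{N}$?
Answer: $\frac{788128}{315055} \approx 2.5016$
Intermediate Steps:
$S{\left(w,s \right)} = 2$ ($S{\left(w,s \right)} = \frac{1}{2} \cdot 4 = 2$)
$U{\left(M,k \right)} = 2$
$Q{\left(N \right)} = - \frac{172}{N}$
$- \frac{37076}{-9694} + \frac{Q{\left(c \right)}}{U{\left(-49,-42 \right)}} = - \frac{37076}{-9694} + \frac{\left(-172\right) \frac{1}{65}}{2} = \left(-37076\right) \left(- \frac{1}{9694}\right) + \left(-172\right) \frac{1}{65} \cdot \frac{1}{2} = \frac{18538}{4847} - \frac{86}{65} = \frac{788128}{315055}$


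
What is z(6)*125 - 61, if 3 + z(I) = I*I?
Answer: 4064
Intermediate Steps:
z(I) = -3 + I² (z(I) = -3 + I*I = -3 + I²)
z(6)*125 - 61 = (-3 + 6²)*125 - 61 = (-3 + 36)*125 - 61 = 33*125 - 61 = 4125 - 61 = 4064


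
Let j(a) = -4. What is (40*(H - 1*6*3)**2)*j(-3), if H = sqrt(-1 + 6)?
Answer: -52640 + 5760*sqrt(5) ≈ -39760.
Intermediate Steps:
H = sqrt(5) ≈ 2.2361
(40*(H - 1*6*3)**2)*j(-3) = (40*(sqrt(5) - 1*6*3)**2)*(-4) = (40*(sqrt(5) - 6*3)**2)*(-4) = (40*(sqrt(5) - 18)**2)*(-4) = (40*(-18 + sqrt(5))**2)*(-4) = -160*(-18 + sqrt(5))**2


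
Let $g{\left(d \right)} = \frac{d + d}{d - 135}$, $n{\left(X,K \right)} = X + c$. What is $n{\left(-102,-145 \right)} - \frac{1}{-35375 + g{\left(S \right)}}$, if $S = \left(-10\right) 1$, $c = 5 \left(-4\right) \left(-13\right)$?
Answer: $\frac{162087647}{1025871} \approx 158.0$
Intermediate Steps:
$c = 260$ ($c = \left(-20\right) \left(-13\right) = 260$)
$S = -10$
$n{\left(X,K \right)} = 260 + X$ ($n{\left(X,K \right)} = X + 260 = 260 + X$)
$g{\left(d \right)} = \frac{2 d}{-135 + d}$
$n{\left(-102,-145 \right)} - \frac{1}{-35375 + g{\left(S \right)}} = \left(260 - 102\right) - \frac{1}{-35375 + 2 \left(-10\right) \frac{1}{-135 - 10}} = 158 - \frac{1}{-35375 + 2 \left(-10\right) \frac{1}{-145}} = 158 - \frac{1}{-35375 + 2 \left(-10\right) \left(- \frac{1}{145}\right)} = 158 - \frac{1}{-35375 + \frac{4}{29}} = 158 - \frac{1}{- \frac{1025871}{29}} = 158 - - \frac{29}{1025871} = 158 + \frac{29}{1025871} = \frac{162087647}{1025871}$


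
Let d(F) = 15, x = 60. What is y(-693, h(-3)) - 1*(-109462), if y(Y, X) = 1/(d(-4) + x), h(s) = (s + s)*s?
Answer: 8209651/75 ≈ 1.0946e+5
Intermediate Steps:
h(s) = 2*s² (h(s) = (2*s)*s = 2*s²)
y(Y, X) = 1/75 (y(Y, X) = 1/(15 + 60) = 1/75)
y(-693, h(-3)) - 1*(-109462) = 1/75 - 1*(-109462) = 1/75 + 109462 = 8209651/75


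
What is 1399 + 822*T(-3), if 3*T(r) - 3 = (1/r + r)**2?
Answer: 47389/9 ≈ 5265.4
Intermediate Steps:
T(r) = 1 + (r + 1/r)**2/3 (T(r) = 1 + (1/r + r)**2/3 = 1 + (r + 1/r)**2/3)
1399 + 822*T(-3) = 1399 + 822*((1/3)*(1 + (-3)**4 + 5*(-3)**2)/(-3)**2) = 1399 + 822*((1/3)*(1/9)*(1 + 81 + 5*9)) = 1399 + 822*((1/3)*(1/9)*(1 + 81 + 45)) = 1399 + 822*((1/3)*(1/9)*127) = 1399 + 822*(127/27) = 1399 + 34798/9 = 47389/9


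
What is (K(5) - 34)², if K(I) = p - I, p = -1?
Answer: 1600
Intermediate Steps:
K(I) = -1 - I
(K(5) - 34)² = ((-1 - 1*5) - 34)² = ((-1 - 5) - 34)² = (-6 - 34)² = (-40)² = 1600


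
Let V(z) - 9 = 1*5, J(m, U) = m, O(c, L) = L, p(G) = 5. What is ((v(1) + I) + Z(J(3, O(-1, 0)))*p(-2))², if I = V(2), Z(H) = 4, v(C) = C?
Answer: 1225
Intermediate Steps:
V(z) = 14 (V(z) = 9 + 1*5 = 9 + 5 = 14)
I = 14
((v(1) + I) + Z(J(3, O(-1, 0)))*p(-2))² = ((1 + 14) + 4*5)² = (15 + 20)² = 35² = 1225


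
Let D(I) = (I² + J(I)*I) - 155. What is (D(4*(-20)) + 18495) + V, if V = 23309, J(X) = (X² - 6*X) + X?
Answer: -495951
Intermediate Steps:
J(X) = X² - 5*X
D(I) = -155 + I² + I²*(-5 + I) (D(I) = (I² + (I*(-5 + I))*I) - 155 = (I² + I²*(-5 + I)) - 155 = -155 + I² + I²*(-5 + I))
(D(4*(-20)) + 18495) + V = ((-155 + (4*(-20))³ - 4*(4*(-20))²) + 18495) + 23309 = ((-155 + (-80)³ - 4*(-80)²) + 18495) + 23309 = ((-155 - 512000 - 4*6400) + 18495) + 23309 = ((-155 - 512000 - 25600) + 18495) + 23309 = (-537755 + 18495) + 23309 = -519260 + 23309 = -495951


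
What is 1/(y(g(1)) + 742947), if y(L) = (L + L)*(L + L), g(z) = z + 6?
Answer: 1/743143 ≈ 1.3456e-6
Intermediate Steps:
g(z) = 6 + z
y(L) = 4*L² (y(L) = (2*L)*(2*L) = 4*L²)
1/(y(g(1)) + 742947) = 1/(4*(6 + 1)² + 742947) = 1/(4*7² + 742947) = 1/(4*49 + 742947) = 1/(196 + 742947) = 1/743143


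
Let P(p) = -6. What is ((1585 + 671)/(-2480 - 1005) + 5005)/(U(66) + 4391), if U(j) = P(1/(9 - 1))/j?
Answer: 191841859/168325500 ≈ 1.1397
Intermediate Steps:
U(j) = -6/j
((1585 + 671)/(-2480 - 1005) + 5005)/(U(66) + 4391) = ((1585 + 671)/(-2480 - 1005) + 5005)/(-6/66 + 4391) = (2256/(-3485) + 5005)/(-6*1/66 + 4391) = (2256*(-1/3485) + 5005)/(-1/11 + 4391) = (-2256/3485 + 5005)/(48300/11) = (17440169/3485)*(11/48300) = 191841859/168325500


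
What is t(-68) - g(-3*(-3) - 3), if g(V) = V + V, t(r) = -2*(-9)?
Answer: 6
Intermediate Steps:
t(r) = 18
g(V) = 2*V
t(-68) - g(-3*(-3) - 3) = 18 - 2*(-3*(-3) - 3) = 18 - 2*(9 - 3) = 18 - 2*6 = 18 - 1*12 = 18 - 12 = 6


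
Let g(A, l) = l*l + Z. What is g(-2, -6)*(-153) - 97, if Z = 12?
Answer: -7441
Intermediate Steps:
g(A, l) = 12 + l**2 (g(A, l) = l*l + 12 = l**2 + 12 = 12 + l**2)
g(-2, -6)*(-153) - 97 = (12 + (-6)**2)*(-153) - 97 = (12 + 36)*(-153) - 97 = 48*(-153) - 97 = -7344 - 97 = -7441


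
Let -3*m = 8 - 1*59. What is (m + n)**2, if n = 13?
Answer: 900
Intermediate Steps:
m = 17 (m = -(8 - 1*59)/3 = -(8 - 59)/3 = -1/3*(-51) = 17)
(m + n)**2 = (17 + 13)**2 = 30**2 = 900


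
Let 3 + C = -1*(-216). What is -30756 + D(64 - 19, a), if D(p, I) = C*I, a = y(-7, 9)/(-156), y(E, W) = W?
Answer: -1599951/52 ≈ -30768.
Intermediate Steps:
a = -3/52 (a = 9/(-156) = 9*(-1/156) = -3/52 ≈ -0.057692)
C = 213 (C = -3 - 1*(-216) = -3 + 216 = 213)
D(p, I) = 213*I
-30756 + D(64 - 19, a) = -30756 + 213*(-3/52) = -30756 - 639/52 = -1599951/52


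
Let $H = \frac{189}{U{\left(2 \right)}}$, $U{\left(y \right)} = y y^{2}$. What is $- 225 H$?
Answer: $- \frac{42525}{8} \approx -5315.6$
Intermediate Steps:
$U{\left(y \right)} = y^{3}$
$H = \frac{189}{8}$ ($H = \frac{189}{2^{3}} = \frac{189}{8} \approx 23.625$)
$- 225 H = \left(-225\right) \frac{189}{8} = - \frac{42525}{8}$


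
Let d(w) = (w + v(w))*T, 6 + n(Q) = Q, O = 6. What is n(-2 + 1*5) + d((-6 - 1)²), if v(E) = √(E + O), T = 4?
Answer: 193 + 4*√55 ≈ 222.66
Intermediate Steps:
n(Q) = -6 + Q
v(E) = √(6 + E) (v(E) = √(E + 6) = √(6 + E))
d(w) = 4*w + 4*√(6 + w) (d(w) = (w + √(6 + w))*4 = 4*w + 4*√(6 + w))
n(-2 + 1*5) + d((-6 - 1)²) = (-6 + (-2 + 1*5)) + (4*(-6 - 1)² + 4*√(6 + (-6 - 1)²)) = (-6 + (-2 + 5)) + (4*(-7)² + 4*√(6 + (-7)²)) = (-6 + 3) + (4*49 + 4*√(6 + 49)) = -3 + (196 + 4*√55) = 193 + 4*√55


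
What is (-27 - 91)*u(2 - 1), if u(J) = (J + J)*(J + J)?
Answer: -472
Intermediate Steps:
u(J) = 4*J**2 (u(J) = (2*J)*(2*J) = 4*J**2)
(-27 - 91)*u(2 - 1) = (-27 - 91)*(4*(2 - 1)**2) = -472*1**2 = -472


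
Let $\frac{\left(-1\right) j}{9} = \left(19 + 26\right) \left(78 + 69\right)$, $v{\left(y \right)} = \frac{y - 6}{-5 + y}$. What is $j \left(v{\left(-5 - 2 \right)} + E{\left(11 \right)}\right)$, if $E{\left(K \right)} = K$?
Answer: $- \frac{2877525}{4} \approx -7.1938 \cdot 10^{5}$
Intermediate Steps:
$v{\left(y \right)} = \frac{-6 + y}{-5 + y}$
$j = -59535$ ($j = - 9 \left(19 + 26\right) \left(78 + 69\right) = - 9 \cdot 45 \cdot 147 = \left(-9\right) 6615 = -59535$)
$j \left(v{\left(-5 - 2 \right)} + E{\left(11 \right)}\right) = - 59535 \left(\frac{-6 - 7}{-5 - 7} + 11\right) = - 59535 \left(\frac{1}{-12} \left(-13\right) + 11\right) = - 59535 \left(\left(- \frac{1}{12}\right) \left(-13\right) + 11\right) = - 59535 \left(\frac{13}{12} + 11\right) = \left(-59535\right) \frac{145}{12} = - \frac{2877525}{4}$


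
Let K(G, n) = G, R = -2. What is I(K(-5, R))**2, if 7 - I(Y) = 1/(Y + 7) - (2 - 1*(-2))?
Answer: 441/4 ≈ 110.25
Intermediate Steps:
I(Y) = 11 - 1/(7 + Y) (I(Y) = 7 - (1/(Y + 7) - (2 - 1*(-2))) = 7 - (1/(7 + Y) - (2 + 2)) = 7 - (1/(7 + Y) - 1*4) = 7 - (1/(7 + Y) - 4) = 7 - (-4 + 1/(7 + Y)) = 7 + (4 - 1/(7 + Y)) = 11 - 1/(7 + Y))
I(K(-5, R))**2 = ((76 + 11*(-5))/(7 - 5))**2 = ((76 - 55)/2)**2 = ((1/2)*21)**2 = (21/2)**2 = 441/4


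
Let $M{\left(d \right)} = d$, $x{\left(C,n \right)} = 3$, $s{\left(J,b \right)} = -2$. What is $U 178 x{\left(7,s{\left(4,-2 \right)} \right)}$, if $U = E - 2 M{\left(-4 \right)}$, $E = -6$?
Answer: $1068$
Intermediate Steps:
$U = 2$ ($U = -6 - -8 = -6 + 8 = 2$)
$U 178 x{\left(7,s{\left(4,-2 \right)} \right)} = 2 \cdot 178 \cdot 3 = 356 \cdot 3 = 1068$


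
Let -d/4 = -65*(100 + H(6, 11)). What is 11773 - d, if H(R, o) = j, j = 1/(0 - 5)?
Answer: -14175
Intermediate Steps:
j = -1/5 (j = 1/(-5) = -1/5 ≈ -0.20000)
H(R, o) = -1/5
d = 25948 (d = -(-260)*(100 - 1/5) = -(-260)*499/5 = -4*(-6487) = 25948)
11773 - d = 11773 - 1*25948 = 11773 - 25948 = -14175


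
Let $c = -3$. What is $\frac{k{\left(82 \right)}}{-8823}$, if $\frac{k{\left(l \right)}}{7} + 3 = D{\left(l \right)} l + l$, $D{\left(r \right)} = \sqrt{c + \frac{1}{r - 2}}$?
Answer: $- \frac{553}{8823} - \frac{287 i \sqrt{1195}}{88230} \approx -0.062677 - 0.11245 i$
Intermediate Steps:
$D{\left(r \right)} = \sqrt{-3 + \frac{1}{-2 + r}}$ ($D{\left(r \right)} = \sqrt{-3 + \frac{1}{r - 2}} = \sqrt{-3 + \frac{1}{-2 + r}}$)
$k{\left(l \right)} = -21 + 7 l + 7 l \sqrt{\frac{7 - 3 l}{-2 + l}}$ ($k{\left(l \right)} = -21 + 7 \left(\sqrt{\frac{7 - 3 l}{-2 + l}} l + l\right) = -21 + 7 \left(l \sqrt{\frac{7 - 3 l}{-2 + l}} + l\right) = -21 + 7 \left(l + l \sqrt{\frac{7 - 3 l}{-2 + l}}\right) = -21 + \left(7 l + 7 l \sqrt{\frac{7 - 3 l}{-2 + l}}\right) = -21 + 7 l + 7 l \sqrt{\frac{7 - 3 l}{-2 + l}}$)
$\frac{k{\left(82 \right)}}{-8823} = \frac{-21 + 7 \cdot 82 + 7 \cdot 82 \sqrt{\frac{7 - 246}{-2 + 82}}}{-8823} = \left(-21 + 574 + 7 \cdot 82 \sqrt{\frac{7 - 246}{80}}\right) \left(- \frac{1}{8823}\right) = \left(-21 + 574 + 7 \cdot 82 \sqrt{\frac{1}{80} \left(-239\right)}\right) \left(- \frac{1}{8823}\right) = \left(-21 + 574 + 7 \cdot 82 \sqrt{- \frac{239}{80}}\right) \left(- \frac{1}{8823}\right) = \left(-21 + 574 + 7 \cdot 82 \frac{i \sqrt{1195}}{20}\right) \left(- \frac{1}{8823}\right) = \left(-21 + 574 + \frac{287 i \sqrt{1195}}{10}\right) \left(- \frac{1}{8823}\right) = \left(553 + \frac{287 i \sqrt{1195}}{10}\right) \left(- \frac{1}{8823}\right) = - \frac{553}{8823} - \frac{287 i \sqrt{1195}}{88230}$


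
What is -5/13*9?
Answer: -45/13 ≈ -3.4615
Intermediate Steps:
-5/13*9 = -45/13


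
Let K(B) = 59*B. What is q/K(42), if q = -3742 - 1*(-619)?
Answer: -1041/826 ≈ -1.2603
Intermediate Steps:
q = -3123 (q = -3742 + 619 = -3123)
q/K(42) = -3123/(59*42) = -3123/2478 = -3123*1/2478 = -1041/826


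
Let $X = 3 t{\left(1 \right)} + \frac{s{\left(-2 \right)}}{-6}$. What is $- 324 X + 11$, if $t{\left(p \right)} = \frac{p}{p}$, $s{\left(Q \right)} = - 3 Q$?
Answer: $-637$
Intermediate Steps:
$t{\left(p \right)} = 1$
$X = 2$ ($X = 3 \cdot 1 + \frac{\left(-3\right) \left(-2\right)}{-6} = 3 + 6 \left(- \frac{1}{6}\right) = 3 - 1 = 2$)
$- 324 X + 11 = \left(-324\right) 2 + 11 = -648 + 11 = -637$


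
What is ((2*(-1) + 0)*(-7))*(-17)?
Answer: -238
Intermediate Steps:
((2*(-1) + 0)*(-7))*(-17) = ((-2 + 0)*(-7))*(-17) = -2*(-7)*(-17) = 14*(-17) = -238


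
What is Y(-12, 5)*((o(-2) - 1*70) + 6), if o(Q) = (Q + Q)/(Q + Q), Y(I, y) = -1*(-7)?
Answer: -441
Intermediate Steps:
Y(I, y) = 7
o(Q) = 1 (o(Q) = (2*Q)/((2*Q)) = (2*Q)*(1/(2*Q)) = 1)
Y(-12, 5)*((o(-2) - 1*70) + 6) = 7*((1 - 1*70) + 6) = 7*((1 - 70) + 6) = 7*(-69 + 6) = 7*(-63) = -441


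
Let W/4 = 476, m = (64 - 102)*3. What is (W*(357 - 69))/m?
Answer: -91392/19 ≈ -4810.1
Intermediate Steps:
m = -114 (m = -38*3 = -114)
W = 1904 (W = 4*476 = 1904)
(W*(357 - 69))/m = (1904*(357 - 69))/(-114) = (1904*288)*(-1/114) = 548352*(-1/114) = -91392/19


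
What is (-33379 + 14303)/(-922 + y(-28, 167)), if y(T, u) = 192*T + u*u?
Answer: -19076/21591 ≈ -0.88352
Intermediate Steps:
y(T, u) = u² + 192*T (y(T, u) = 192*T + u² = u² + 192*T)
(-33379 + 14303)/(-922 + y(-28, 167)) = (-33379 + 14303)/(-922 + (167² + 192*(-28))) = -19076/(-922 + (27889 - 5376)) = -19076/(-922 + 22513) = -19076/21591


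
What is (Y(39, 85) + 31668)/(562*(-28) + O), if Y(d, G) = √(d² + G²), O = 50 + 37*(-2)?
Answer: -7917/3940 - √8746/15760 ≈ -2.0153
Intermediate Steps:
O = -24 (O = 50 - 74 = -24)
Y(d, G) = √(G² + d²)
(Y(39, 85) + 31668)/(562*(-28) + O) = (√(85² + 39²) + 31668)/(562*(-28) - 24) = (√(7225 + 1521) + 31668)/(-15736 - 24) = (√8746 + 31668)/(-15760) = (31668 + √8746)*(-1/15760) = -7917/3940 - √8746/15760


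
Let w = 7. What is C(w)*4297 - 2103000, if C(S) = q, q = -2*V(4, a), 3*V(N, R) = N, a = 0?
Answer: -6343376/3 ≈ -2.1145e+6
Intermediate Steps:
V(N, R) = N/3
q = -8/3 (q = -2*4/3 = -8/3 ≈ -2.6667)
C(S) = -8/3
C(w)*4297 - 2103000 = -8/3*4297 - 2103000 = -34376/3 - 2103000 = -6343376/3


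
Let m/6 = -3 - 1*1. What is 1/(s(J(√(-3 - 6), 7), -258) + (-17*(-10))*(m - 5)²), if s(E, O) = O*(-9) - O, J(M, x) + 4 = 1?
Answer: 1/145550 ≈ 6.8705e-6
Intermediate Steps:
m = -24 (m = 6*(-3 - 1*1) = 6*(-3 - 1) = 6*(-4) = -24)
J(M, x) = -3 (J(M, x) = -4 + 1 = -3)
s(E, O) = -10*O (s(E, O) = -9*O - O = -10*O)
1/(s(J(√(-3 - 6), 7), -258) + (-17*(-10))*(m - 5)²) = 1/(-10*(-258) + (-17*(-10))*(-24 - 5)²) = 1/(2580 + 170*(-29)²) = 1/(2580 + 170*841) = 1/(2580 + 142970) = 1/145550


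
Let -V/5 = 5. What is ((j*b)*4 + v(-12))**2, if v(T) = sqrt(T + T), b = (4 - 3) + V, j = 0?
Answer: -24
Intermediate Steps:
V = -25 (V = -5*5 = -25)
b = -24 (b = (4 - 3) - 25 = 1 - 25 = -24)
v(T) = sqrt(2)*sqrt(T) (v(T) = sqrt(2*T) = sqrt(2)*sqrt(T))
((j*b)*4 + v(-12))**2 = ((0*(-24))*4 + sqrt(2)*sqrt(-12))**2 = (0*4 + sqrt(2)*(2*I*sqrt(3)))**2 = (0 + 2*I*sqrt(6))**2 = (2*I*sqrt(6))**2 = -24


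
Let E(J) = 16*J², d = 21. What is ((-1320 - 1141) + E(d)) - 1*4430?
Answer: 165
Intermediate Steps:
((-1320 - 1141) + E(d)) - 1*4430 = ((-1320 - 1141) + 16*21²) - 1*4430 = (-2461 + 16*441) - 4430 = (-2461 + 7056) - 4430 = 4595 - 4430 = 165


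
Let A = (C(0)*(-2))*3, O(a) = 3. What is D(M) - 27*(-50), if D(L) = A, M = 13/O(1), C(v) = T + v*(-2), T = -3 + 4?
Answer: 1344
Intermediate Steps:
T = 1
C(v) = 1 - 2*v (C(v) = 1 + v*(-2) = 1 - 2*v)
A = -6 (A = ((1 - 2*0)*(-2))*3 = ((1 + 0)*(-2))*3 = (1*(-2))*3 = -2*3 = -6)
M = 13/3 ≈ 4.3333
D(L) = -6
D(M) - 27*(-50) = -6 - 27*(-50) = -6 + 1350 = 1344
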